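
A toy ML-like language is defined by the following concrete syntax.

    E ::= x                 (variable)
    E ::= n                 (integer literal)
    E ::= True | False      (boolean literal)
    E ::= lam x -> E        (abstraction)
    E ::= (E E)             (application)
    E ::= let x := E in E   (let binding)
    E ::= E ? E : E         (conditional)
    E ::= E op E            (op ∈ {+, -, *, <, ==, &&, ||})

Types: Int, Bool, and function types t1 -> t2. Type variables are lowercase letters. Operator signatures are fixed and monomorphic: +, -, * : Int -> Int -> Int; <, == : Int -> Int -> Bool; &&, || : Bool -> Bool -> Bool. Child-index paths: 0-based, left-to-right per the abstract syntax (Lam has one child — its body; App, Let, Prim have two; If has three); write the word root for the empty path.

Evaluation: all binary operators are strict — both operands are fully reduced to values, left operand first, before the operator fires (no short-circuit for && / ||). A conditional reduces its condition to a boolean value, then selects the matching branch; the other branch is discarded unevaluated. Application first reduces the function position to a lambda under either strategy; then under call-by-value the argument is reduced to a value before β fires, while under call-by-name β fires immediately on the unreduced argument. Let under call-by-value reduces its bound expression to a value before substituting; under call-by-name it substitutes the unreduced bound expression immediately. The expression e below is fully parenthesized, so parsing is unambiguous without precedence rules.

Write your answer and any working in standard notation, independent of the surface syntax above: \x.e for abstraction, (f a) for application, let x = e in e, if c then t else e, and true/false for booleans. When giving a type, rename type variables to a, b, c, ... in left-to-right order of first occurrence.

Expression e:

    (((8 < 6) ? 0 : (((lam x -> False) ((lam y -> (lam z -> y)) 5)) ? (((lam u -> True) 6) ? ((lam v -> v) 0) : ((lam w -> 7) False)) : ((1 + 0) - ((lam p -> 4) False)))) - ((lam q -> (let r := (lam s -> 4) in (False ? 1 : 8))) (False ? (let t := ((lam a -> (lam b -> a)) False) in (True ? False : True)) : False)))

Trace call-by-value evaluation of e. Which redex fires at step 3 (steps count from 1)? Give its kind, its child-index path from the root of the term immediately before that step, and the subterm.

Working:
step 0: ((if (8 < 6) then 0 else (if ((\x.false) ((\y.(\z.y)) 5)) then (if ((\u.true) 6) then ((\v.v) 0) else ((\w.7) false)) else ((1 + 0) - ((\p.4) false)))) - ((\q.(let r = (\s.4) in (if false then 1 else 8))) (if false then (let t = ((\a.(\b.a)) false) in (if true then false else true)) else false)))
step 1: [delta@0.0] ((if false then 0 else (if ((\x.false) ((\y.(\z.y)) 5)) then (if ((\u.true) 6) then ((\v.v) 0) else ((\w.7) false)) else ((1 + 0) - ((\p.4) false)))) - ((\q.(let r = (\s.4) in (if false then 1 else 8))) (if false then (let t = ((\a.(\b.a)) false) in (if true then false else true)) else false)))
step 2: [if@0] ((if ((\x.false) ((\y.(\z.y)) 5)) then (if ((\u.true) 6) then ((\v.v) 0) else ((\w.7) false)) else ((1 + 0) - ((\p.4) false))) - ((\q.(let r = (\s.4) in (if false then 1 else 8))) (if false then (let t = ((\a.(\b.a)) false) in (if true then false else true)) else false)))
step 3: [beta@0.0.1] ((if ((\x.false) (\z.5)) then (if ((\u.true) 6) then ((\v.v) 0) else ((\w.7) false)) else ((1 + 0) - ((\p.4) false))) - ((\q.(let r = (\s.4) in (if false then 1 else 8))) (if false then (let t = ((\a.(\b.a)) false) in (if true then false else true)) else false)))

Answer: beta at 0.0.1 : ((\y.(\z.y)) 5)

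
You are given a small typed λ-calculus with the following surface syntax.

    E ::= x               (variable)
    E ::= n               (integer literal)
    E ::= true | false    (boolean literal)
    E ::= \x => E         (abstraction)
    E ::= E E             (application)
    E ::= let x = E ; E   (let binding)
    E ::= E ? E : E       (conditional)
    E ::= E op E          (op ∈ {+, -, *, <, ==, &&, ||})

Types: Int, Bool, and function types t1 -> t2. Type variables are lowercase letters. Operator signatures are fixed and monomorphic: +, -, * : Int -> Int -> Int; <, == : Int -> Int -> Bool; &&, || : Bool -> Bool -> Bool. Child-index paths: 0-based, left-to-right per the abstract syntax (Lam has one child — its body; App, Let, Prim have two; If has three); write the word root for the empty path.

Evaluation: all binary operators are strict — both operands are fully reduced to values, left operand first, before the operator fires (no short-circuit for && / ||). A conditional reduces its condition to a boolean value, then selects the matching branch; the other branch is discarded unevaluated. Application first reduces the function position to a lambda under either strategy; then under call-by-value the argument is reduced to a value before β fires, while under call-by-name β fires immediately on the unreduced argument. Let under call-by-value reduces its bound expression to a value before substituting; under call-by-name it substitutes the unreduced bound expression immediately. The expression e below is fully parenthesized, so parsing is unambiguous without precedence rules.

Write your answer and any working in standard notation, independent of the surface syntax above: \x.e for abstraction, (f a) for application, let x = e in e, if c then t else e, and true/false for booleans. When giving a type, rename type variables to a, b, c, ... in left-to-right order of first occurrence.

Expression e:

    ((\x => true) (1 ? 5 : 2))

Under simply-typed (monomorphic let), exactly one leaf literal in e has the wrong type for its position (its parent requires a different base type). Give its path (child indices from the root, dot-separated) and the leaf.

Answer: 1.0 : 1

Trace:
\x._ : a -> Bool
  unify Int ~ Bool
  FAIL: mismatch Int ~ Bool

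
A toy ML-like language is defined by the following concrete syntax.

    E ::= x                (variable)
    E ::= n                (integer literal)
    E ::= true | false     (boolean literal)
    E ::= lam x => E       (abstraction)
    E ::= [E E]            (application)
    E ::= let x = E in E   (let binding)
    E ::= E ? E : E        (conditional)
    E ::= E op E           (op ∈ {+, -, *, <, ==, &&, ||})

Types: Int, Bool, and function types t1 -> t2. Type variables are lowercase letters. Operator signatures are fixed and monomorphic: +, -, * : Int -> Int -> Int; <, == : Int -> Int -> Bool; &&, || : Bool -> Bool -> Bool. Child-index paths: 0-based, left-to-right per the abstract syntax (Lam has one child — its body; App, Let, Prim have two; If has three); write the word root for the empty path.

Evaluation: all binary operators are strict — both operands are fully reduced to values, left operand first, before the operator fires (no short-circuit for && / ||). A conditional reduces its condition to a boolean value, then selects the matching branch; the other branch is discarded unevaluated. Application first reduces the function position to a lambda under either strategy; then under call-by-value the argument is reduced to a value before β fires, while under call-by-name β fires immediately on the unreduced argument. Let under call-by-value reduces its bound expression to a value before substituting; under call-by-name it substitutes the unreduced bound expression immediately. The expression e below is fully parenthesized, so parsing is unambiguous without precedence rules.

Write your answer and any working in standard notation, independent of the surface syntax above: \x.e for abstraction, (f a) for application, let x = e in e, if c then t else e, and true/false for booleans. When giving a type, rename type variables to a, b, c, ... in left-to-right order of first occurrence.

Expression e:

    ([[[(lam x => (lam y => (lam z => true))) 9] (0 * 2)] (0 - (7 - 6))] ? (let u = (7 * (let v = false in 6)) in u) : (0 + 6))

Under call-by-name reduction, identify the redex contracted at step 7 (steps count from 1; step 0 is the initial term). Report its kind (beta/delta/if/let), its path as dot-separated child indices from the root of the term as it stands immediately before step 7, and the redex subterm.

Answer: delta at root : (7 * 6)

Trace:
step 0: (if ((((\x.(\y.(\z.true))) 9) (0 * 2)) (0 - (7 - 6))) then (let u = (7 * (let v = false in 6)) in u) else (0 + 6))
step 1: [beta@0.0.0] (if (((\y.(\z.true)) (0 * 2)) (0 - (7 - 6))) then (let u = (7 * (let v = false in 6)) in u) else (0 + 6))
step 2: [beta@0.0] (if ((\z.true) (0 - (7 - 6))) then (let u = (7 * (let v = false in 6)) in u) else (0 + 6))
step 3: [beta@0] (if true then (let u = (7 * (let v = false in 6)) in u) else (0 + 6))
step 4: [if@root] (let u = (7 * (let v = false in 6)) in u)
step 5: [let@root] (7 * (let v = false in 6))
step 6: [let@1] (7 * 6)
step 7: [delta@root] 42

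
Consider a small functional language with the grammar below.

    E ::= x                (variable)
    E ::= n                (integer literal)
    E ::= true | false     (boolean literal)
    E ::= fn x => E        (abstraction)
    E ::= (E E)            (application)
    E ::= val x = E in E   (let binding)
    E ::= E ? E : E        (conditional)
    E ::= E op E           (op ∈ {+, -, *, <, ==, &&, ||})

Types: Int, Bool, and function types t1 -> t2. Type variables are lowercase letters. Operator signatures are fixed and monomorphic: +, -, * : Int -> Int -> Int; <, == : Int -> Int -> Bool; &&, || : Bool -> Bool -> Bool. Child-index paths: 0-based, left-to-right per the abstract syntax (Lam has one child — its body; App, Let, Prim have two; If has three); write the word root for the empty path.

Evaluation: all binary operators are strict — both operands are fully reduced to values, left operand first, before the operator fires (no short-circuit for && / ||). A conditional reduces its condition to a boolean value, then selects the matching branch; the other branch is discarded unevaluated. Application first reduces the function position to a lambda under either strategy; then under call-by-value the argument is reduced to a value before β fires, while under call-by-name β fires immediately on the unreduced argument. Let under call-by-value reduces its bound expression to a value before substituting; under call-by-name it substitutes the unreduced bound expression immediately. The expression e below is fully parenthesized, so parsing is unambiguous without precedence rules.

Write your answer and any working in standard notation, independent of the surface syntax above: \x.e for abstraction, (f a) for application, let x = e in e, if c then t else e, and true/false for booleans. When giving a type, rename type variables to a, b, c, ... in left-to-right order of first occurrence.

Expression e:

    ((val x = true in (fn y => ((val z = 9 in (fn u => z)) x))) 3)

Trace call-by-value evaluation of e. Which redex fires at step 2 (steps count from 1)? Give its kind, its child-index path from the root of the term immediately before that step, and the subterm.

Trace:
step 0: ((let x = true in (\y.((let z = 9 in (\u.z)) x))) 3)
step 1: [let@0] ((\y.((let z = 9 in (\u.z)) true)) 3)
step 2: [beta@root] ((let z = 9 in (\u.z)) true)

Answer: beta at root : ((\y.((let z = 9 in (\u.z)) true)) 3)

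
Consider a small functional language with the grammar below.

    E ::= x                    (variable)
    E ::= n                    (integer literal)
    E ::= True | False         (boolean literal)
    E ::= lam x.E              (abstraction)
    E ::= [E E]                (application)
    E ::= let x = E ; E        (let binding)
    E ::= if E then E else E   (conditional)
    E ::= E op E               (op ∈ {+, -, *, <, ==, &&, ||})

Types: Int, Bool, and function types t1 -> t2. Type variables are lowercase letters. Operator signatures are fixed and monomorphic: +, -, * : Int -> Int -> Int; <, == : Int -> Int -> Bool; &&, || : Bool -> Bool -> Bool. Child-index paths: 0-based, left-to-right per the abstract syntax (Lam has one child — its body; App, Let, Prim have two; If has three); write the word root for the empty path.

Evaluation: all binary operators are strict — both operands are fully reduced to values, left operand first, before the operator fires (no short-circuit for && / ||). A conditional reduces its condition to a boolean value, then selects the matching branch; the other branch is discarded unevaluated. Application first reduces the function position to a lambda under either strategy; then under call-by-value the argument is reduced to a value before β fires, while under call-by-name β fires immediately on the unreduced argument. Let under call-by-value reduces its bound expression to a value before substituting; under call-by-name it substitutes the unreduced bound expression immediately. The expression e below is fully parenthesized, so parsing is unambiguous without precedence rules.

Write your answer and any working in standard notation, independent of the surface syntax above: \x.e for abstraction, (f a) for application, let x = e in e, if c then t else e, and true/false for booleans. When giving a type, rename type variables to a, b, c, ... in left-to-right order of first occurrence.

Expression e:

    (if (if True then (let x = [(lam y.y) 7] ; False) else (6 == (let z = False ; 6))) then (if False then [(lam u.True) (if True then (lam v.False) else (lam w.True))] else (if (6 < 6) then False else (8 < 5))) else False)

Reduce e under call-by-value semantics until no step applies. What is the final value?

Working:
step 0: (if (if true then (let x = ((\y.y) 7) in false) else (6 == (let z = false in 6))) then (if false then ((\u.true) (if true then (\v.false) else (\w.true))) else (if (6 < 6) then false else (8 < 5))) else false)
step 1: [if@0] (if (let x = ((\y.y) 7) in false) then (if false then ((\u.true) (if true then (\v.false) else (\w.true))) else (if (6 < 6) then false else (8 < 5))) else false)
step 2: [beta@0.0] (if (let x = 7 in false) then (if false then ((\u.true) (if true then (\v.false) else (\w.true))) else (if (6 < 6) then false else (8 < 5))) else false)
step 3: [let@0] (if false then (if false then ((\u.true) (if true then (\v.false) else (\w.true))) else (if (6 < 6) then false else (8 < 5))) else false)
step 4: [if@root] false

Answer: false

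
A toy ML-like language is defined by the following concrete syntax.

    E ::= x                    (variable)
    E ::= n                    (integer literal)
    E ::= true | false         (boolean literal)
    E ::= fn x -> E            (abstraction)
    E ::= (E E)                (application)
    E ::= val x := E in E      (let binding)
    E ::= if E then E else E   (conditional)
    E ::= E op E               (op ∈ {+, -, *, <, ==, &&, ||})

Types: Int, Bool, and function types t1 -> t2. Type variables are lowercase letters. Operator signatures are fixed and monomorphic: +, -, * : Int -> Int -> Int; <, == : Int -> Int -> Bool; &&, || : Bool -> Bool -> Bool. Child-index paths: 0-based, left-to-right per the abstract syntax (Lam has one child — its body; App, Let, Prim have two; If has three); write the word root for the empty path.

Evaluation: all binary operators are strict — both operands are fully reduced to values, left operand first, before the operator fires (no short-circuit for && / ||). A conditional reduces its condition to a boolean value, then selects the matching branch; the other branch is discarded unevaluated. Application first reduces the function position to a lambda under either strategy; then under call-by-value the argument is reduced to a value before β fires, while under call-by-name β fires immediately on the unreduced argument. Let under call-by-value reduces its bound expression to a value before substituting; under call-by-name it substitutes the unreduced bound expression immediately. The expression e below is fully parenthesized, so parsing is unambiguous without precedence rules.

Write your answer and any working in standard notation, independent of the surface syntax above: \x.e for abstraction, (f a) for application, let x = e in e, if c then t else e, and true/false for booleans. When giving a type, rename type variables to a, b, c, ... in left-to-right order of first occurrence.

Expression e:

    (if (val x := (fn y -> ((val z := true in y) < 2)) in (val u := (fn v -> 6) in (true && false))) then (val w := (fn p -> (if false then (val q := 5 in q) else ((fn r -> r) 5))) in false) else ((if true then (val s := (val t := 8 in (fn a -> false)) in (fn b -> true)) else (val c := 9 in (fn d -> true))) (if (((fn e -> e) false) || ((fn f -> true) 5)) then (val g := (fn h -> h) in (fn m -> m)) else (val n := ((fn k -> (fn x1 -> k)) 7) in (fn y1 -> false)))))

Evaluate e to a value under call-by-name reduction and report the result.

Answer: true

Derivation:
step 0: (if (let x = (\y.((let z = true in y) < 2)) in (let u = (\v.6) in (true && false))) then (let w = (\p.(if false then (let q = 5 in q) else ((\r.r) 5))) in false) else ((if true then (let s = (let t = 8 in (\a.false)) in (\b.true)) else (let c = 9 in (\d.true))) (if (((\e.e) false) || ((\f.true) 5)) then (let g = (\h.h) in (\m.m)) else (let n = ((\k.(\x1.k)) 7) in (\y1.false)))))
step 1: [let@0] (if (let u = (\v.6) in (true && false)) then (let w = (\p.(if false then (let q = 5 in q) else ((\r.r) 5))) in false) else ((if true then (let s = (let t = 8 in (\a.false)) in (\b.true)) else (let c = 9 in (\d.true))) (if (((\e.e) false) || ((\f.true) 5)) then (let g = (\h.h) in (\m.m)) else (let n = ((\k.(\x1.k)) 7) in (\y1.false)))))
step 2: [let@0] (if (true && false) then (let w = (\p.(if false then (let q = 5 in q) else ((\r.r) 5))) in false) else ((if true then (let s = (let t = 8 in (\a.false)) in (\b.true)) else (let c = 9 in (\d.true))) (if (((\e.e) false) || ((\f.true) 5)) then (let g = (\h.h) in (\m.m)) else (let n = ((\k.(\x1.k)) 7) in (\y1.false)))))
step 3: [delta@0] (if false then (let w = (\p.(if false then (let q = 5 in q) else ((\r.r) 5))) in false) else ((if true then (let s = (let t = 8 in (\a.false)) in (\b.true)) else (let c = 9 in (\d.true))) (if (((\e.e) false) || ((\f.true) 5)) then (let g = (\h.h) in (\m.m)) else (let n = ((\k.(\x1.k)) 7) in (\y1.false)))))
step 4: [if@root] ((if true then (let s = (let t = 8 in (\a.false)) in (\b.true)) else (let c = 9 in (\d.true))) (if (((\e.e) false) || ((\f.true) 5)) then (let g = (\h.h) in (\m.m)) else (let n = ((\k.(\x1.k)) 7) in (\y1.false))))
step 5: [if@0] ((let s = (let t = 8 in (\a.false)) in (\b.true)) (if (((\e.e) false) || ((\f.true) 5)) then (let g = (\h.h) in (\m.m)) else (let n = ((\k.(\x1.k)) 7) in (\y1.false))))
step 6: [let@0] ((\b.true) (if (((\e.e) false) || ((\f.true) 5)) then (let g = (\h.h) in (\m.m)) else (let n = ((\k.(\x1.k)) 7) in (\y1.false))))
step 7: [beta@root] true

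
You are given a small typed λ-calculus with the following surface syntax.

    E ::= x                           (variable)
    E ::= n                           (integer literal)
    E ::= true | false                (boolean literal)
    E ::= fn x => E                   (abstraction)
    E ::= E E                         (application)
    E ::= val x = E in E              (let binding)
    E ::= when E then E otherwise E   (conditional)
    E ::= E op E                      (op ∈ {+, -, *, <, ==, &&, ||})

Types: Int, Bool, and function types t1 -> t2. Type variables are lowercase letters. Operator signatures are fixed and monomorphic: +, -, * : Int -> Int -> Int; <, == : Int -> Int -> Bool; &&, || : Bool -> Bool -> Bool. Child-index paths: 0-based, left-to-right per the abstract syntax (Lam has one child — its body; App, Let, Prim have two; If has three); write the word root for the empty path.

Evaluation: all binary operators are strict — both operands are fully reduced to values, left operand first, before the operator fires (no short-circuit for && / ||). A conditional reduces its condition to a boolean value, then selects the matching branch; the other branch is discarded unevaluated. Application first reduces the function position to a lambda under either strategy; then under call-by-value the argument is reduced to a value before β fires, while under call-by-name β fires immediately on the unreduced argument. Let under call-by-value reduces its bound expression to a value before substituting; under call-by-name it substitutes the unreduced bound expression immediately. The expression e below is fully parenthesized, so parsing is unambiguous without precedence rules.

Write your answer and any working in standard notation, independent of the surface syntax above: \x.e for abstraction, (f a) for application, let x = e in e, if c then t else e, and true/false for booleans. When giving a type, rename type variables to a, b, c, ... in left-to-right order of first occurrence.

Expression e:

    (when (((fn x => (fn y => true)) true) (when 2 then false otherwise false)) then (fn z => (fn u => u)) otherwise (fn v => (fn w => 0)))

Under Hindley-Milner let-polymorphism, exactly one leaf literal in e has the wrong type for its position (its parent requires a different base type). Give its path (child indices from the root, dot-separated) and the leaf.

Derivation:
\y._ : b -> Bool
\x._ : a -> b -> Bool
  unify a -> b -> Bool ~ Bool -> c
  unify a ~ Bool
  unify b -> Bool ~ c
_ _ : b -> Bool
  unify Int ~ Bool
  FAIL: mismatch Int ~ Bool

Answer: 0.1.0 : 2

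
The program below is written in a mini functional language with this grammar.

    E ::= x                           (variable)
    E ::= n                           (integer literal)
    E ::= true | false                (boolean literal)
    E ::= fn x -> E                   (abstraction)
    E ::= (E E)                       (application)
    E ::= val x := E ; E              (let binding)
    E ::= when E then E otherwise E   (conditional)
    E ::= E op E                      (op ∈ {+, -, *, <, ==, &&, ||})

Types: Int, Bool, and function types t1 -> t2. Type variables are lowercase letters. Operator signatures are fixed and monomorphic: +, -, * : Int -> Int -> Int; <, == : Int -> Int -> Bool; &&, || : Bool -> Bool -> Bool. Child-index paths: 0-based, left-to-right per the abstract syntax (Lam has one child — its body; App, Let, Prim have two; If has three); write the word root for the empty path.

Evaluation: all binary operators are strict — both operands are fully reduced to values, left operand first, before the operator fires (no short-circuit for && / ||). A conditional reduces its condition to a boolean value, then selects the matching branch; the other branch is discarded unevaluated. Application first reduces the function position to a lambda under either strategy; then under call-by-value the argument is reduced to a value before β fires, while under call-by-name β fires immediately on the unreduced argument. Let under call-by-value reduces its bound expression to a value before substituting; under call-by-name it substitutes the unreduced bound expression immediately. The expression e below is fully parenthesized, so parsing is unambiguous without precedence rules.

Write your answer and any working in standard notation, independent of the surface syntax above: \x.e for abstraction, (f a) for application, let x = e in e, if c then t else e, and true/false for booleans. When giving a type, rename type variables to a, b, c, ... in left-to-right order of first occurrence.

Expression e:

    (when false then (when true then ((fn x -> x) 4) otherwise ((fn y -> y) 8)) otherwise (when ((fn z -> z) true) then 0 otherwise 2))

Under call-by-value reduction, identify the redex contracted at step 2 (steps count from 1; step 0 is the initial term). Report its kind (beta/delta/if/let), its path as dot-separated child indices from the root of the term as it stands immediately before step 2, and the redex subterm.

Answer: beta at 0 : ((\z.z) true)

Working:
step 0: (if false then (if true then ((\x.x) 4) else ((\y.y) 8)) else (if ((\z.z) true) then 0 else 2))
step 1: [if@root] (if ((\z.z) true) then 0 else 2)
step 2: [beta@0] (if true then 0 else 2)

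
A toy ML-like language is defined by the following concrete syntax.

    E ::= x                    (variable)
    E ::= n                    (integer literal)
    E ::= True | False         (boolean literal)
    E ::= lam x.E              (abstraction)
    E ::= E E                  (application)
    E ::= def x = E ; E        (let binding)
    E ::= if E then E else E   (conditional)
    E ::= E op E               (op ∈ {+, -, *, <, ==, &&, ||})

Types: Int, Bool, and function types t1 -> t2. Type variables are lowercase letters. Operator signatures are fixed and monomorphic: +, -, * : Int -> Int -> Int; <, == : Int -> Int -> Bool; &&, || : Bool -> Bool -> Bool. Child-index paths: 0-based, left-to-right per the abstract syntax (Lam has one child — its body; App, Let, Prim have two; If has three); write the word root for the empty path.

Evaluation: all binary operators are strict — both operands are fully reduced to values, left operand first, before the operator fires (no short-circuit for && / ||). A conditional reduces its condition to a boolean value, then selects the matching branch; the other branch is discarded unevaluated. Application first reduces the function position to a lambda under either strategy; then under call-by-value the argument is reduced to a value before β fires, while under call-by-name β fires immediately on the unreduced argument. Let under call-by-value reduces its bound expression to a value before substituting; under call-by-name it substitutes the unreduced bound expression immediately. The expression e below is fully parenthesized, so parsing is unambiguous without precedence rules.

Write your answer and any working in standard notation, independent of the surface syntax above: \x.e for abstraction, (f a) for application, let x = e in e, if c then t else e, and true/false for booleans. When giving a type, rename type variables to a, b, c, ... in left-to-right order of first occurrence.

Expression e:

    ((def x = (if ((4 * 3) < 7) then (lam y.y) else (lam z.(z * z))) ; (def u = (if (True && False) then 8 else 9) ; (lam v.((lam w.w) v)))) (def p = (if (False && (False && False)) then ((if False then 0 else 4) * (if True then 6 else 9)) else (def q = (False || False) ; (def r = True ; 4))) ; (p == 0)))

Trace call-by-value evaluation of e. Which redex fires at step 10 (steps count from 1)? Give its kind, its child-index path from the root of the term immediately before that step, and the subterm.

Working:
step 0: ((let x = (if ((4 * 3) < 7) then (\y.y) else (\z.(z * z))) in (let u = (if (true && false) then 8 else 9) in (\v.((\w.w) v)))) (let p = (if (false && (false && false)) then ((if false then 0 else 4) * (if true then 6 else 9)) else (let q = (false || false) in (let r = true in 4))) in (p == 0)))
step 1: [delta@0.0.0.0] ((let x = (if (12 < 7) then (\y.y) else (\z.(z * z))) in (let u = (if (true && false) then 8 else 9) in (\v.((\w.w) v)))) (let p = (if (false && (false && false)) then ((if false then 0 else 4) * (if true then 6 else 9)) else (let q = (false || false) in (let r = true in 4))) in (p == 0)))
step 2: [delta@0.0.0] ((let x = (if false then (\y.y) else (\z.(z * z))) in (let u = (if (true && false) then 8 else 9) in (\v.((\w.w) v)))) (let p = (if (false && (false && false)) then ((if false then 0 else 4) * (if true then 6 else 9)) else (let q = (false || false) in (let r = true in 4))) in (p == 0)))
step 3: [if@0.0] ((let x = (\z.(z * z)) in (let u = (if (true && false) then 8 else 9) in (\v.((\w.w) v)))) (let p = (if (false && (false && false)) then ((if false then 0 else 4) * (if true then 6 else 9)) else (let q = (false || false) in (let r = true in 4))) in (p == 0)))
step 4: [let@0] ((let u = (if (true && false) then 8 else 9) in (\v.((\w.w) v))) (let p = (if (false && (false && false)) then ((if false then 0 else 4) * (if true then 6 else 9)) else (let q = (false || false) in (let r = true in 4))) in (p == 0)))
step 5: [delta@0.0.0] ((let u = (if false then 8 else 9) in (\v.((\w.w) v))) (let p = (if (false && (false && false)) then ((if false then 0 else 4) * (if true then 6 else 9)) else (let q = (false || false) in (let r = true in 4))) in (p == 0)))
step 6: [if@0.0] ((let u = 9 in (\v.((\w.w) v))) (let p = (if (false && (false && false)) then ((if false then 0 else 4) * (if true then 6 else 9)) else (let q = (false || false) in (let r = true in 4))) in (p == 0)))
step 7: [let@0] ((\v.((\w.w) v)) (let p = (if (false && (false && false)) then ((if false then 0 else 4) * (if true then 6 else 9)) else (let q = (false || false) in (let r = true in 4))) in (p == 0)))
step 8: [delta@1.0.0.1] ((\v.((\w.w) v)) (let p = (if (false && false) then ((if false then 0 else 4) * (if true then 6 else 9)) else (let q = (false || false) in (let r = true in 4))) in (p == 0)))
step 9: [delta@1.0.0] ((\v.((\w.w) v)) (let p = (if false then ((if false then 0 else 4) * (if true then 6 else 9)) else (let q = (false || false) in (let r = true in 4))) in (p == 0)))
step 10: [if@1.0] ((\v.((\w.w) v)) (let p = (let q = (false || false) in (let r = true in 4)) in (p == 0)))

Answer: if at 1.0 : (if false then ((if false then 0 else 4) * (if true then 6 else 9)) else (let q = (false || false) in (let r = true in 4)))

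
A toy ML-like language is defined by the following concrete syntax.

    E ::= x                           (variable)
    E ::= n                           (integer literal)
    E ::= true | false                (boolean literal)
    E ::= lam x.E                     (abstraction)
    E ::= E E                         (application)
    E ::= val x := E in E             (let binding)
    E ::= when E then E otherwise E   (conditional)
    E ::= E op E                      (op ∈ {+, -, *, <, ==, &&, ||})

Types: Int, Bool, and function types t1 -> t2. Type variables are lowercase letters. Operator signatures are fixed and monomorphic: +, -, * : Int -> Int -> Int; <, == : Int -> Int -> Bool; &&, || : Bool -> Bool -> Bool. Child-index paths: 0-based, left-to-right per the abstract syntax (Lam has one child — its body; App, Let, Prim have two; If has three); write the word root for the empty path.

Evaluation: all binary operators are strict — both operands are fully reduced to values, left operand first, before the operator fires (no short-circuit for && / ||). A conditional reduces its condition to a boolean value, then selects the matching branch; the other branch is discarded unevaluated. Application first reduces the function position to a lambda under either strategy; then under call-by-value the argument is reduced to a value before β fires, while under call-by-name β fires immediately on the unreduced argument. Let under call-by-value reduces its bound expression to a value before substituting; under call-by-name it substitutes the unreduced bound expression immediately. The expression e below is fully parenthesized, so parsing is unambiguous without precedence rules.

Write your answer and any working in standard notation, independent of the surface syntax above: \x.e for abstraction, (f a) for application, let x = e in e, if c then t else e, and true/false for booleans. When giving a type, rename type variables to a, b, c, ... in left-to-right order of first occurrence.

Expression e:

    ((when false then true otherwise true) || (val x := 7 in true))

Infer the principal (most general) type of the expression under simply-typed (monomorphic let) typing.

Answer: Bool

Trace:
  unify Bool ~ Bool
  unify Bool ~ Bool
  unify Bool ~ Bool
let x : Int
  unify Bool ~ Bool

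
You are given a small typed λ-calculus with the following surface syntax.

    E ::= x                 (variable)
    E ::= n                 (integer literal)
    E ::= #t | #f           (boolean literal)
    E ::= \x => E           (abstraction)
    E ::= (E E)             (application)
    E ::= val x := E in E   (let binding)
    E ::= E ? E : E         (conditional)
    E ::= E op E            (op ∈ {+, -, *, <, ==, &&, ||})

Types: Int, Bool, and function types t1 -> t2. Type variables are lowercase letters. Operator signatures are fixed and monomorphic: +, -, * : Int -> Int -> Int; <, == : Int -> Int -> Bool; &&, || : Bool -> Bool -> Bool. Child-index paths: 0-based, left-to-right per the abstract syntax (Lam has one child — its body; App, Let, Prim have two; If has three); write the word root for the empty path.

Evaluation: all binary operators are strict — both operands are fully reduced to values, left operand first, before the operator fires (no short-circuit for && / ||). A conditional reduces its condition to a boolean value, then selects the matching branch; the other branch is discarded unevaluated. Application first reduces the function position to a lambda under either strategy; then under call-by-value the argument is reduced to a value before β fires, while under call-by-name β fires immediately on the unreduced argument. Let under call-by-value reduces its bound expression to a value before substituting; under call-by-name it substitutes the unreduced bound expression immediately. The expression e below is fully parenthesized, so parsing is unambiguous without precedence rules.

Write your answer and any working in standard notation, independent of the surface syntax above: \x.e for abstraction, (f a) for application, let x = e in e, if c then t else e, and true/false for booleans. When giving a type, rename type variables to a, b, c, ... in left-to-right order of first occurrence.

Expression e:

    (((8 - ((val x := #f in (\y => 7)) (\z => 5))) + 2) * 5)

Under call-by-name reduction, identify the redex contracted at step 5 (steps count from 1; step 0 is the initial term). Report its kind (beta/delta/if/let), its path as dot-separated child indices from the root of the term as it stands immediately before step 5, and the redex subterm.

Derivation:
step 0: (((8 - ((let x = false in (\y.7)) (\z.5))) + 2) * 5)
step 1: [let@0.0.1.0] (((8 - ((\y.7) (\z.5))) + 2) * 5)
step 2: [beta@0.0.1] (((8 - 7) + 2) * 5)
step 3: [delta@0.0] ((1 + 2) * 5)
step 4: [delta@0] (3 * 5)
step 5: [delta@root] 15

Answer: delta at root : (3 * 5)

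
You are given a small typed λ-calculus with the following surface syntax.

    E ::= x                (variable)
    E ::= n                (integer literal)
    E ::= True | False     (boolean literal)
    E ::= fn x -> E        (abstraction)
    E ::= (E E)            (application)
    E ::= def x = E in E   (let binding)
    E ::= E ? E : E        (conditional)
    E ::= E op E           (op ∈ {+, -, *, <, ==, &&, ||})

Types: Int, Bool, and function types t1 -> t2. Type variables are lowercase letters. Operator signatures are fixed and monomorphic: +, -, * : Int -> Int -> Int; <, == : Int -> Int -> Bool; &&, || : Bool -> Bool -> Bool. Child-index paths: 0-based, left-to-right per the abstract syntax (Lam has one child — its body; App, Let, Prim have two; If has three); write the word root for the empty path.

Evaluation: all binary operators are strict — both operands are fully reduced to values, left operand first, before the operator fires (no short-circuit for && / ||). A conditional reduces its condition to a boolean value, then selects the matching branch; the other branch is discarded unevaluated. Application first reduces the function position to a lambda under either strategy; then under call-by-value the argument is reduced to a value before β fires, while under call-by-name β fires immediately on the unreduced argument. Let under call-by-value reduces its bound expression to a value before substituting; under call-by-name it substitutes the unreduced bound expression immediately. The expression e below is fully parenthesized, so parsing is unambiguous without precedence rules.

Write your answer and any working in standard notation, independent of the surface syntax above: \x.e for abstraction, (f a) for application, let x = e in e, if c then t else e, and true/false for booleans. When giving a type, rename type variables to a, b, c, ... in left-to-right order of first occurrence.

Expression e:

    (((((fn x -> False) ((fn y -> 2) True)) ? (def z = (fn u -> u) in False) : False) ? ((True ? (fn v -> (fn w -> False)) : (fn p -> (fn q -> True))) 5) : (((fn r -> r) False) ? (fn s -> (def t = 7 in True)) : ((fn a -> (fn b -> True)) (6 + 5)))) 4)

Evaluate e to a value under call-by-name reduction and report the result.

Answer: true

Working:
step 0: ((if (if ((\x.false) ((\y.2) true)) then (let z = (\u.u) in false) else false) then ((if true then (\v.(\w.false)) else (\p.(\q.true))) 5) else (if ((\r.r) false) then (\s.(let t = 7 in true)) else ((\a.(\b.true)) (6 + 5)))) 4)
step 1: [beta@0.0.0] ((if (if false then (let z = (\u.u) in false) else false) then ((if true then (\v.(\w.false)) else (\p.(\q.true))) 5) else (if ((\r.r) false) then (\s.(let t = 7 in true)) else ((\a.(\b.true)) (6 + 5)))) 4)
step 2: [if@0.0] ((if false then ((if true then (\v.(\w.false)) else (\p.(\q.true))) 5) else (if ((\r.r) false) then (\s.(let t = 7 in true)) else ((\a.(\b.true)) (6 + 5)))) 4)
step 3: [if@0] ((if ((\r.r) false) then (\s.(let t = 7 in true)) else ((\a.(\b.true)) (6 + 5))) 4)
step 4: [beta@0.0] ((if false then (\s.(let t = 7 in true)) else ((\a.(\b.true)) (6 + 5))) 4)
step 5: [if@0] (((\a.(\b.true)) (6 + 5)) 4)
step 6: [beta@0] ((\b.true) 4)
step 7: [beta@root] true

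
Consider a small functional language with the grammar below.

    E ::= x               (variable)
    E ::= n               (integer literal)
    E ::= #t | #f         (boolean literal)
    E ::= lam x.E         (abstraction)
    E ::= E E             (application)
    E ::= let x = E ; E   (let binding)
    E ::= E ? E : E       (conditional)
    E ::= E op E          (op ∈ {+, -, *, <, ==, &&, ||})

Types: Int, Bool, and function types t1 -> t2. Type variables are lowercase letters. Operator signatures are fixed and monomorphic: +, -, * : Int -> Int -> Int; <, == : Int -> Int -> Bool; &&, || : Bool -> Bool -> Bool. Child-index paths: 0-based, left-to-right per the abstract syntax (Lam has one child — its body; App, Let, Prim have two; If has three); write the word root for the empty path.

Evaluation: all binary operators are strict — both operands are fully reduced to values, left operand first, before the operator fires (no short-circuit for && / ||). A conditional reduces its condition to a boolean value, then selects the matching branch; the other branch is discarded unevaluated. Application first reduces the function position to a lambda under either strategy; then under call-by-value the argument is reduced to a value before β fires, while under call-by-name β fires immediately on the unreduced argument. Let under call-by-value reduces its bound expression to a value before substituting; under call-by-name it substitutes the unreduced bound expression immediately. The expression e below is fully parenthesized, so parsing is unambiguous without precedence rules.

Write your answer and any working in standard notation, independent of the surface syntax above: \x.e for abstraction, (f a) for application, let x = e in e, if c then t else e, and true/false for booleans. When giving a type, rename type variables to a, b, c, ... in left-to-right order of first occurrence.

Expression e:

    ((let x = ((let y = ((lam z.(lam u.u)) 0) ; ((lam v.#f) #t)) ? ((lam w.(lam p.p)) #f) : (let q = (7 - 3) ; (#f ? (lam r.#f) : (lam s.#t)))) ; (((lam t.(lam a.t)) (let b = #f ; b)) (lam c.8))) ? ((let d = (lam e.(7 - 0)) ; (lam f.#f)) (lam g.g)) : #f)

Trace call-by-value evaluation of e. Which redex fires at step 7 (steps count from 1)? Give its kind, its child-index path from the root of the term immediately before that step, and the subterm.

Answer: if at 0.0 : (if false then (\r.false) else (\s.true))

Trace:
step 0: (if (let x = (if (let y = ((\z.(\u.u)) 0) in ((\v.false) true)) then ((\w.(\p.p)) false) else (let q = (7 - 3) in (if false then (\r.false) else (\s.true)))) in (((\t.(\a.t)) (let b = false in b)) (\c.8))) then ((let d = (\e.(7 - 0)) in (\f.false)) (\g.g)) else false)
step 1: [beta@0.0.0.0] (if (let x = (if (let y = (\u.u) in ((\v.false) true)) then ((\w.(\p.p)) false) else (let q = (7 - 3) in (if false then (\r.false) else (\s.true)))) in (((\t.(\a.t)) (let b = false in b)) (\c.8))) then ((let d = (\e.(7 - 0)) in (\f.false)) (\g.g)) else false)
step 2: [let@0.0.0] (if (let x = (if ((\v.false) true) then ((\w.(\p.p)) false) else (let q = (7 - 3) in (if false then (\r.false) else (\s.true)))) in (((\t.(\a.t)) (let b = false in b)) (\c.8))) then ((let d = (\e.(7 - 0)) in (\f.false)) (\g.g)) else false)
step 3: [beta@0.0.0] (if (let x = (if false then ((\w.(\p.p)) false) else (let q = (7 - 3) in (if false then (\r.false) else (\s.true)))) in (((\t.(\a.t)) (let b = false in b)) (\c.8))) then ((let d = (\e.(7 - 0)) in (\f.false)) (\g.g)) else false)
step 4: [if@0.0] (if (let x = (let q = (7 - 3) in (if false then (\r.false) else (\s.true))) in (((\t.(\a.t)) (let b = false in b)) (\c.8))) then ((let d = (\e.(7 - 0)) in (\f.false)) (\g.g)) else false)
step 5: [delta@0.0.0] (if (let x = (let q = 4 in (if false then (\r.false) else (\s.true))) in (((\t.(\a.t)) (let b = false in b)) (\c.8))) then ((let d = (\e.(7 - 0)) in (\f.false)) (\g.g)) else false)
step 6: [let@0.0] (if (let x = (if false then (\r.false) else (\s.true)) in (((\t.(\a.t)) (let b = false in b)) (\c.8))) then ((let d = (\e.(7 - 0)) in (\f.false)) (\g.g)) else false)
step 7: [if@0.0] (if (let x = (\s.true) in (((\t.(\a.t)) (let b = false in b)) (\c.8))) then ((let d = (\e.(7 - 0)) in (\f.false)) (\g.g)) else false)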